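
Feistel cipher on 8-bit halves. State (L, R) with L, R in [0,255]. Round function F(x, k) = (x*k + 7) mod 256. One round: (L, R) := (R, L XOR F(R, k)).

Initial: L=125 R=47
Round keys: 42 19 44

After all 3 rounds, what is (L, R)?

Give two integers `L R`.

Answer: 104 39

Derivation:
Round 1 (k=42): L=47 R=192
Round 2 (k=19): L=192 R=104
Round 3 (k=44): L=104 R=39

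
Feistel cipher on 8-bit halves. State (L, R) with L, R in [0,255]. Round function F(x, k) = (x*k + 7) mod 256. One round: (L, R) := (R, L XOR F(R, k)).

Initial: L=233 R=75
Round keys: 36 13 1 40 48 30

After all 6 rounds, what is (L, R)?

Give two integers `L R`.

Answer: 116 146

Derivation:
Round 1 (k=36): L=75 R=122
Round 2 (k=13): L=122 R=114
Round 3 (k=1): L=114 R=3
Round 4 (k=40): L=3 R=13
Round 5 (k=48): L=13 R=116
Round 6 (k=30): L=116 R=146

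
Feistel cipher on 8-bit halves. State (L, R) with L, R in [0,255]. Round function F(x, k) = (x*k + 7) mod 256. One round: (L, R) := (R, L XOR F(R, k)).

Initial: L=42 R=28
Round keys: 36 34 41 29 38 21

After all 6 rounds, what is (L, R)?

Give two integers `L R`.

Answer: 12 202

Derivation:
Round 1 (k=36): L=28 R=221
Round 2 (k=34): L=221 R=125
Round 3 (k=41): L=125 R=209
Round 4 (k=29): L=209 R=201
Round 5 (k=38): L=201 R=12
Round 6 (k=21): L=12 R=202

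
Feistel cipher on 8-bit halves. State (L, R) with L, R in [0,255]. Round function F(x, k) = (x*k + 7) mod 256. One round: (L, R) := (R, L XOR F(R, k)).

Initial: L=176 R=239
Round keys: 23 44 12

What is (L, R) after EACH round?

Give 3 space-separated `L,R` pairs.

Round 1 (k=23): L=239 R=48
Round 2 (k=44): L=48 R=168
Round 3 (k=12): L=168 R=215

Answer: 239,48 48,168 168,215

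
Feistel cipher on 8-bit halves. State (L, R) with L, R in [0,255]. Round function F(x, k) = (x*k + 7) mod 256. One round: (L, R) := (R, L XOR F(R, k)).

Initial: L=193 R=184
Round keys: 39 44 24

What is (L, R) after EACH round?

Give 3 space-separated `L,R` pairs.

Answer: 184,206 206,215 215,225

Derivation:
Round 1 (k=39): L=184 R=206
Round 2 (k=44): L=206 R=215
Round 3 (k=24): L=215 R=225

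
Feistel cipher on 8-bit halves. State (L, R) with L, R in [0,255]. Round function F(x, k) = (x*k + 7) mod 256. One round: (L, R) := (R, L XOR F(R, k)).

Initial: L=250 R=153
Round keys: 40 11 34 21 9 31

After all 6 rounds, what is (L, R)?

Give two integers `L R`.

Round 1 (k=40): L=153 R=21
Round 2 (k=11): L=21 R=119
Round 3 (k=34): L=119 R=192
Round 4 (k=21): L=192 R=176
Round 5 (k=9): L=176 R=247
Round 6 (k=31): L=247 R=64

Answer: 247 64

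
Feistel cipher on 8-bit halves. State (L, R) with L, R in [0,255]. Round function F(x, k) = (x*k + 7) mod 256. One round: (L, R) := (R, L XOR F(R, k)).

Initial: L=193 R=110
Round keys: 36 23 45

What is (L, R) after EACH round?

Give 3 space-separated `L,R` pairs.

Round 1 (k=36): L=110 R=190
Round 2 (k=23): L=190 R=119
Round 3 (k=45): L=119 R=76

Answer: 110,190 190,119 119,76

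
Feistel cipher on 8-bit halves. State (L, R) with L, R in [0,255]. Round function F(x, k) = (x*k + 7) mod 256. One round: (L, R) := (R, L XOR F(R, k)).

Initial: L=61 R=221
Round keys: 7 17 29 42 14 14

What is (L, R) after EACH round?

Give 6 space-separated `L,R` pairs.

Answer: 221,47 47,251 251,89 89,90 90,170 170,9

Derivation:
Round 1 (k=7): L=221 R=47
Round 2 (k=17): L=47 R=251
Round 3 (k=29): L=251 R=89
Round 4 (k=42): L=89 R=90
Round 5 (k=14): L=90 R=170
Round 6 (k=14): L=170 R=9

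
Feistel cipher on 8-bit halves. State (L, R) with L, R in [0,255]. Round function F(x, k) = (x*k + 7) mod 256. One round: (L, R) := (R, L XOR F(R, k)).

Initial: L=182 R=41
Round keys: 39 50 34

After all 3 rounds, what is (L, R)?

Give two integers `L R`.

Round 1 (k=39): L=41 R=240
Round 2 (k=50): L=240 R=206
Round 3 (k=34): L=206 R=147

Answer: 206 147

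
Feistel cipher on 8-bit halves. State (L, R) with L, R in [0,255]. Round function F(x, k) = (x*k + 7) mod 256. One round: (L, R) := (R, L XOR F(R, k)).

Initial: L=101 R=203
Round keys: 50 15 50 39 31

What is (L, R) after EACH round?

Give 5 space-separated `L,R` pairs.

Answer: 203,200 200,116 116,103 103,204 204,220

Derivation:
Round 1 (k=50): L=203 R=200
Round 2 (k=15): L=200 R=116
Round 3 (k=50): L=116 R=103
Round 4 (k=39): L=103 R=204
Round 5 (k=31): L=204 R=220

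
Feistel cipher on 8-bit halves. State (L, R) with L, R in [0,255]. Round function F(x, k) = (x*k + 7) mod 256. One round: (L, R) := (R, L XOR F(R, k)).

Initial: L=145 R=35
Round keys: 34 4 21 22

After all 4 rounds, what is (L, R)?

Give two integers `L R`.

Round 1 (k=34): L=35 R=60
Round 2 (k=4): L=60 R=212
Round 3 (k=21): L=212 R=87
Round 4 (k=22): L=87 R=85

Answer: 87 85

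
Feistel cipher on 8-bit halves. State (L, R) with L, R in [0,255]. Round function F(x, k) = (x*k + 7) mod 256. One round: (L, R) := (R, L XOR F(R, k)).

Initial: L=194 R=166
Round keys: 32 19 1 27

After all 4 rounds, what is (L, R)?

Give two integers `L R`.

Round 1 (k=32): L=166 R=5
Round 2 (k=19): L=5 R=192
Round 3 (k=1): L=192 R=194
Round 4 (k=27): L=194 R=189

Answer: 194 189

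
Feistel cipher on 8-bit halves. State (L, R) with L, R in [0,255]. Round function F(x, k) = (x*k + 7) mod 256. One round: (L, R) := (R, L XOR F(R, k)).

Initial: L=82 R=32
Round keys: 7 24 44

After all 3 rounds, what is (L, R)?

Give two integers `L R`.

Round 1 (k=7): L=32 R=181
Round 2 (k=24): L=181 R=223
Round 3 (k=44): L=223 R=238

Answer: 223 238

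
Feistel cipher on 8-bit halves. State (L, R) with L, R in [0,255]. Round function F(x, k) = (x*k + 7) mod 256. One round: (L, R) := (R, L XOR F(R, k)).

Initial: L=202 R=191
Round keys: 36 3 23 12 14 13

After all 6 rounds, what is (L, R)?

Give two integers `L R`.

Answer: 80 33

Derivation:
Round 1 (k=36): L=191 R=41
Round 2 (k=3): L=41 R=61
Round 3 (k=23): L=61 R=171
Round 4 (k=12): L=171 R=54
Round 5 (k=14): L=54 R=80
Round 6 (k=13): L=80 R=33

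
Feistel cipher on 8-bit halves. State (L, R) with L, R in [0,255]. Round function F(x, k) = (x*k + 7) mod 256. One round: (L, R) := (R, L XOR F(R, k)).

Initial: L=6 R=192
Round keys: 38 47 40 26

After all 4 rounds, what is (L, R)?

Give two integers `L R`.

Round 1 (k=38): L=192 R=129
Round 2 (k=47): L=129 R=118
Round 3 (k=40): L=118 R=246
Round 4 (k=26): L=246 R=117

Answer: 246 117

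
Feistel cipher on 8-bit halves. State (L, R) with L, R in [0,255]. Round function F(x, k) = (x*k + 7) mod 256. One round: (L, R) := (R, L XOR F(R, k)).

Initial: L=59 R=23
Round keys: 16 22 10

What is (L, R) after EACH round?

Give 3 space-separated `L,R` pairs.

Round 1 (k=16): L=23 R=76
Round 2 (k=22): L=76 R=152
Round 3 (k=10): L=152 R=187

Answer: 23,76 76,152 152,187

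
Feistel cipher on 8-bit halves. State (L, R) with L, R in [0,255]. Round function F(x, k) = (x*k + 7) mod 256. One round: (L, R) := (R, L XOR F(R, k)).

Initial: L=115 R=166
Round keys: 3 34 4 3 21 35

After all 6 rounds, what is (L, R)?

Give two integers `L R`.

Answer: 203 111

Derivation:
Round 1 (k=3): L=166 R=138
Round 2 (k=34): L=138 R=253
Round 3 (k=4): L=253 R=113
Round 4 (k=3): L=113 R=167
Round 5 (k=21): L=167 R=203
Round 6 (k=35): L=203 R=111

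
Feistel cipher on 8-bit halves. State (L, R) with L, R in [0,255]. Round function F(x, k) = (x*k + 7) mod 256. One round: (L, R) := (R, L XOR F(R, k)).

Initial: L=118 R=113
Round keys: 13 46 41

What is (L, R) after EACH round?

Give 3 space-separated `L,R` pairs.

Answer: 113,178 178,114 114,251

Derivation:
Round 1 (k=13): L=113 R=178
Round 2 (k=46): L=178 R=114
Round 3 (k=41): L=114 R=251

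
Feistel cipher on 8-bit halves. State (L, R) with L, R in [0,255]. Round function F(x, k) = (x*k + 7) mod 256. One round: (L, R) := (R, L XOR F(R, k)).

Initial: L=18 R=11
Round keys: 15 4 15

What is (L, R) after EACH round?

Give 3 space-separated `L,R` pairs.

Answer: 11,190 190,244 244,237

Derivation:
Round 1 (k=15): L=11 R=190
Round 2 (k=4): L=190 R=244
Round 3 (k=15): L=244 R=237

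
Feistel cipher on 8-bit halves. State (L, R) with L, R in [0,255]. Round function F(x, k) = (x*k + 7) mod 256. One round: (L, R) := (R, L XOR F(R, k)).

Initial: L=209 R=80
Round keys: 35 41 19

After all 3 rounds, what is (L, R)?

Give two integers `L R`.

Round 1 (k=35): L=80 R=38
Round 2 (k=41): L=38 R=77
Round 3 (k=19): L=77 R=152

Answer: 77 152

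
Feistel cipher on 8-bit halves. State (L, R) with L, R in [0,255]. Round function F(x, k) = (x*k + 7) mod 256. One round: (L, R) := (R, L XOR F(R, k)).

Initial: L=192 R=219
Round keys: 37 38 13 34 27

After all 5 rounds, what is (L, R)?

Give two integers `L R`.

Answer: 121 35

Derivation:
Round 1 (k=37): L=219 R=110
Round 2 (k=38): L=110 R=128
Round 3 (k=13): L=128 R=233
Round 4 (k=34): L=233 R=121
Round 5 (k=27): L=121 R=35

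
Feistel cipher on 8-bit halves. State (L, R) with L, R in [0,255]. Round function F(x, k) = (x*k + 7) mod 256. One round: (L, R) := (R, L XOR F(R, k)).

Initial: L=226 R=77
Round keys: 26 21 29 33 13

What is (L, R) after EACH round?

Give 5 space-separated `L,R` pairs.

Round 1 (k=26): L=77 R=59
Round 2 (k=21): L=59 R=147
Round 3 (k=29): L=147 R=149
Round 4 (k=33): L=149 R=175
Round 5 (k=13): L=175 R=127

Answer: 77,59 59,147 147,149 149,175 175,127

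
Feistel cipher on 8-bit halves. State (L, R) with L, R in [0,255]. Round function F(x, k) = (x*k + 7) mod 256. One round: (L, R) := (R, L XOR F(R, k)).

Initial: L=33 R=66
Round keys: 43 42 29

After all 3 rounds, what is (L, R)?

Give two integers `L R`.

Round 1 (k=43): L=66 R=60
Round 2 (k=42): L=60 R=157
Round 3 (k=29): L=157 R=236

Answer: 157 236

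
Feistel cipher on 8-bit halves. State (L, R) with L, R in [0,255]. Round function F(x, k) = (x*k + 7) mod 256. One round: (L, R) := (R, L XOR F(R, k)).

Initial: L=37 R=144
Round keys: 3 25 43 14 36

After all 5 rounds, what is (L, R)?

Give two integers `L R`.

Answer: 110 151

Derivation:
Round 1 (k=3): L=144 R=146
Round 2 (k=25): L=146 R=217
Round 3 (k=43): L=217 R=232
Round 4 (k=14): L=232 R=110
Round 5 (k=36): L=110 R=151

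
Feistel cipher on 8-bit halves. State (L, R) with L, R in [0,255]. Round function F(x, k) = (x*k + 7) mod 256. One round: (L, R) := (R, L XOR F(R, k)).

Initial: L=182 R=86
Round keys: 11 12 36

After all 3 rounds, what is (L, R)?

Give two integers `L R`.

Round 1 (k=11): L=86 R=15
Round 2 (k=12): L=15 R=237
Round 3 (k=36): L=237 R=84

Answer: 237 84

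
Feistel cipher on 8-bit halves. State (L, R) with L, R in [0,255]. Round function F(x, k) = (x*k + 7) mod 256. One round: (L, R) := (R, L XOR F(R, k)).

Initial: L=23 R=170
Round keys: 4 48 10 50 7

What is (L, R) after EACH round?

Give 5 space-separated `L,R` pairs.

Round 1 (k=4): L=170 R=184
Round 2 (k=48): L=184 R=45
Round 3 (k=10): L=45 R=113
Round 4 (k=50): L=113 R=52
Round 5 (k=7): L=52 R=2

Answer: 170,184 184,45 45,113 113,52 52,2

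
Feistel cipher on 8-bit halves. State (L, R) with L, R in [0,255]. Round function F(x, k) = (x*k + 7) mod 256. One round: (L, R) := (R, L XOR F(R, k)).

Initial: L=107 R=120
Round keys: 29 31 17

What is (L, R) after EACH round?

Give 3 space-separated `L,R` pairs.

Round 1 (k=29): L=120 R=244
Round 2 (k=31): L=244 R=235
Round 3 (k=17): L=235 R=86

Answer: 120,244 244,235 235,86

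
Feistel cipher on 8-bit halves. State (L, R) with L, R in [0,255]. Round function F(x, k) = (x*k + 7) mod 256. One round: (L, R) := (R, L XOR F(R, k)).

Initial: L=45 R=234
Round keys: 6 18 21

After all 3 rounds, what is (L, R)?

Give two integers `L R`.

Answer: 169 74

Derivation:
Round 1 (k=6): L=234 R=174
Round 2 (k=18): L=174 R=169
Round 3 (k=21): L=169 R=74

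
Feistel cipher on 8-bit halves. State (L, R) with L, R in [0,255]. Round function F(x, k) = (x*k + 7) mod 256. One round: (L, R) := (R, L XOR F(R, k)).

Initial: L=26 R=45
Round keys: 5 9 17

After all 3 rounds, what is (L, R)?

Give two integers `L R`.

Answer: 164 25

Derivation:
Round 1 (k=5): L=45 R=242
Round 2 (k=9): L=242 R=164
Round 3 (k=17): L=164 R=25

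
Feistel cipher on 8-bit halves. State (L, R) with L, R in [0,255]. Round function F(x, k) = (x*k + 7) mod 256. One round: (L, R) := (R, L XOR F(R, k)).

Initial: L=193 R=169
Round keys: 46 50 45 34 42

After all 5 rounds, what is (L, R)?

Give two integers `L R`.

Answer: 239 172

Derivation:
Round 1 (k=46): L=169 R=164
Round 2 (k=50): L=164 R=166
Round 3 (k=45): L=166 R=145
Round 4 (k=34): L=145 R=239
Round 5 (k=42): L=239 R=172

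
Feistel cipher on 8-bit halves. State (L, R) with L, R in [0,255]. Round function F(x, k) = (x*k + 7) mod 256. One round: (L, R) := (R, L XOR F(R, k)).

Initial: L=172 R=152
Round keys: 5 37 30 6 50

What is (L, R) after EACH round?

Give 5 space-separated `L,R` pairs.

Round 1 (k=5): L=152 R=83
Round 2 (k=37): L=83 R=158
Round 3 (k=30): L=158 R=216
Round 4 (k=6): L=216 R=137
Round 5 (k=50): L=137 R=17

Answer: 152,83 83,158 158,216 216,137 137,17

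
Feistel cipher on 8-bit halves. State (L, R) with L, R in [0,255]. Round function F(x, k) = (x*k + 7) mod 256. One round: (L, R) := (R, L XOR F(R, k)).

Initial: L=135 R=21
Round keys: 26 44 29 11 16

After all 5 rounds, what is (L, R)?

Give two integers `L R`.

Answer: 94 16

Derivation:
Round 1 (k=26): L=21 R=174
Round 2 (k=44): L=174 R=250
Round 3 (k=29): L=250 R=247
Round 4 (k=11): L=247 R=94
Round 5 (k=16): L=94 R=16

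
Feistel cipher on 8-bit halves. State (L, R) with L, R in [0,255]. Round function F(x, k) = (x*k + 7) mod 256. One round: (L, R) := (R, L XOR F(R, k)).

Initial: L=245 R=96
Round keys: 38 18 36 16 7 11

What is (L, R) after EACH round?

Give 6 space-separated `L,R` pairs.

Round 1 (k=38): L=96 R=178
Round 2 (k=18): L=178 R=235
Round 3 (k=36): L=235 R=161
Round 4 (k=16): L=161 R=252
Round 5 (k=7): L=252 R=74
Round 6 (k=11): L=74 R=201

Answer: 96,178 178,235 235,161 161,252 252,74 74,201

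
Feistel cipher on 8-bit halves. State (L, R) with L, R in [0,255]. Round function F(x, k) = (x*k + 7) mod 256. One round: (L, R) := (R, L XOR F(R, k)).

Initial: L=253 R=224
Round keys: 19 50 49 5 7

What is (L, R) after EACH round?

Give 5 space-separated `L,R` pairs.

Answer: 224,90 90,123 123,200 200,148 148,219

Derivation:
Round 1 (k=19): L=224 R=90
Round 2 (k=50): L=90 R=123
Round 3 (k=49): L=123 R=200
Round 4 (k=5): L=200 R=148
Round 5 (k=7): L=148 R=219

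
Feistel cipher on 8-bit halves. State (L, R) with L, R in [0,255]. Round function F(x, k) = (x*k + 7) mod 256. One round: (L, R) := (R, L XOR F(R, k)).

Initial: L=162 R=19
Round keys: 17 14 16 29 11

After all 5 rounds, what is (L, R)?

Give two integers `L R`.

Round 1 (k=17): L=19 R=232
Round 2 (k=14): L=232 R=164
Round 3 (k=16): L=164 R=175
Round 4 (k=29): L=175 R=126
Round 5 (k=11): L=126 R=222

Answer: 126 222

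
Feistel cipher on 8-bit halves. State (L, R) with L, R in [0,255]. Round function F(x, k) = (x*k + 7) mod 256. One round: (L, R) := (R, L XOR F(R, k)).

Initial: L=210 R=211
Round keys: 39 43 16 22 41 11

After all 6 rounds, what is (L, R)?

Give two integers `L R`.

Round 1 (k=39): L=211 R=254
Round 2 (k=43): L=254 R=98
Round 3 (k=16): L=98 R=217
Round 4 (k=22): L=217 R=207
Round 5 (k=41): L=207 R=247
Round 6 (k=11): L=247 R=107

Answer: 247 107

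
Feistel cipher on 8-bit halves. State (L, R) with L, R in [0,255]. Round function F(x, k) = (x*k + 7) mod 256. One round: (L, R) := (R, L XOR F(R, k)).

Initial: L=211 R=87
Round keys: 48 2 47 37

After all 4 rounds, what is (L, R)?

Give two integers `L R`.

Round 1 (k=48): L=87 R=132
Round 2 (k=2): L=132 R=88
Round 3 (k=47): L=88 R=171
Round 4 (k=37): L=171 R=230

Answer: 171 230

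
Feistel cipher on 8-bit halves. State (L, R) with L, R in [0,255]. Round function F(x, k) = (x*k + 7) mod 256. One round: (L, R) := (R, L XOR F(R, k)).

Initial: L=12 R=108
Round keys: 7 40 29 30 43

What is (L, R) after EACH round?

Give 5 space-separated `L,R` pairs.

Round 1 (k=7): L=108 R=247
Round 2 (k=40): L=247 R=243
Round 3 (k=29): L=243 R=121
Round 4 (k=30): L=121 R=198
Round 5 (k=43): L=198 R=48

Answer: 108,247 247,243 243,121 121,198 198,48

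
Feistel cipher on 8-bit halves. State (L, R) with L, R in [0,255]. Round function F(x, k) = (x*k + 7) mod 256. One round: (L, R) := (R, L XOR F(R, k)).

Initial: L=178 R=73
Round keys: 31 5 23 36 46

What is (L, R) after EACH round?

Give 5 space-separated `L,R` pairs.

Round 1 (k=31): L=73 R=108
Round 2 (k=5): L=108 R=106
Round 3 (k=23): L=106 R=225
Round 4 (k=36): L=225 R=193
Round 5 (k=46): L=193 R=84

Answer: 73,108 108,106 106,225 225,193 193,84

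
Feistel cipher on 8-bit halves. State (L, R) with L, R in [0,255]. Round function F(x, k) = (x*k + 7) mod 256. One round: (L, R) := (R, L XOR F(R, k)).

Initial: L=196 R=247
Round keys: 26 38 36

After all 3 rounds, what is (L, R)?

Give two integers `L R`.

Answer: 202 182

Derivation:
Round 1 (k=26): L=247 R=217
Round 2 (k=38): L=217 R=202
Round 3 (k=36): L=202 R=182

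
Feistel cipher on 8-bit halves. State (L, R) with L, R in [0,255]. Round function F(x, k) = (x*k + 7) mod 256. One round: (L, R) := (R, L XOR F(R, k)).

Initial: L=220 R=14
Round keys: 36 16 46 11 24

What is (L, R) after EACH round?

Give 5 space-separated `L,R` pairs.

Round 1 (k=36): L=14 R=35
Round 2 (k=16): L=35 R=57
Round 3 (k=46): L=57 R=102
Round 4 (k=11): L=102 R=80
Round 5 (k=24): L=80 R=225

Answer: 14,35 35,57 57,102 102,80 80,225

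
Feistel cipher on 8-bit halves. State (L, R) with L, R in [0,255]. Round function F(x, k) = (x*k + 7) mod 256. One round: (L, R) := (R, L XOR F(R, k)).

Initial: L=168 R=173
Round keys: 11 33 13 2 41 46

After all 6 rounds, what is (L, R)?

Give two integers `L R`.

Answer: 33 148

Derivation:
Round 1 (k=11): L=173 R=222
Round 2 (k=33): L=222 R=8
Round 3 (k=13): L=8 R=177
Round 4 (k=2): L=177 R=97
Round 5 (k=41): L=97 R=33
Round 6 (k=46): L=33 R=148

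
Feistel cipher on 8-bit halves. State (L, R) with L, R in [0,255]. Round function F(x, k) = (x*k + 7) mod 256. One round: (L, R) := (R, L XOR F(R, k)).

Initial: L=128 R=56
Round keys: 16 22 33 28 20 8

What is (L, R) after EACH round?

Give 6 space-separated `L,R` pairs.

Round 1 (k=16): L=56 R=7
Round 2 (k=22): L=7 R=153
Round 3 (k=33): L=153 R=199
Round 4 (k=28): L=199 R=82
Round 5 (k=20): L=82 R=168
Round 6 (k=8): L=168 R=21

Answer: 56,7 7,153 153,199 199,82 82,168 168,21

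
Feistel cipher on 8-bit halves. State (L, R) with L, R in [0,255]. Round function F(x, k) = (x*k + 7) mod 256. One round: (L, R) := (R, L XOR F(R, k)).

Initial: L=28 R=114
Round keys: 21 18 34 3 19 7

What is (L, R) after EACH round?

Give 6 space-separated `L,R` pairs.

Answer: 114,125 125,163 163,208 208,212 212,19 19,88

Derivation:
Round 1 (k=21): L=114 R=125
Round 2 (k=18): L=125 R=163
Round 3 (k=34): L=163 R=208
Round 4 (k=3): L=208 R=212
Round 5 (k=19): L=212 R=19
Round 6 (k=7): L=19 R=88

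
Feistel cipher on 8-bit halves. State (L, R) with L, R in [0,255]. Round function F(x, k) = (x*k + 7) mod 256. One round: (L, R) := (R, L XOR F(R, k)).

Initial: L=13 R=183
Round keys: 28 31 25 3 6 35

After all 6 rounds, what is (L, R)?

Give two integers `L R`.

Round 1 (k=28): L=183 R=6
Round 2 (k=31): L=6 R=118
Round 3 (k=25): L=118 R=139
Round 4 (k=3): L=139 R=222
Round 5 (k=6): L=222 R=176
Round 6 (k=35): L=176 R=201

Answer: 176 201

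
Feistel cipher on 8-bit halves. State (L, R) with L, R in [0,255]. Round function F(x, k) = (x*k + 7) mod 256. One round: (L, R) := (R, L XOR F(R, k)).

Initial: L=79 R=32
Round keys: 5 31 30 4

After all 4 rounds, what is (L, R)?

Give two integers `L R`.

Answer: 129 52

Derivation:
Round 1 (k=5): L=32 R=232
Round 2 (k=31): L=232 R=63
Round 3 (k=30): L=63 R=129
Round 4 (k=4): L=129 R=52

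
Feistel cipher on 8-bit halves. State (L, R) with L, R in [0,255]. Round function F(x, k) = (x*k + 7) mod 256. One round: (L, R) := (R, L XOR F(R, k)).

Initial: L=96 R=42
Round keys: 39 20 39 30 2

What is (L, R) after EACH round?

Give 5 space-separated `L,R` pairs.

Round 1 (k=39): L=42 R=13
Round 2 (k=20): L=13 R=33
Round 3 (k=39): L=33 R=3
Round 4 (k=30): L=3 R=64
Round 5 (k=2): L=64 R=132

Answer: 42,13 13,33 33,3 3,64 64,132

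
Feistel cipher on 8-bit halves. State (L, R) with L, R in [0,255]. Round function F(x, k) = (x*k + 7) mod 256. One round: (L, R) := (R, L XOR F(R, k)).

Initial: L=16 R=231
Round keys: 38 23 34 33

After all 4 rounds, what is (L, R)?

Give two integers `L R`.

Round 1 (k=38): L=231 R=65
Round 2 (k=23): L=65 R=57
Round 3 (k=34): L=57 R=216
Round 4 (k=33): L=216 R=230

Answer: 216 230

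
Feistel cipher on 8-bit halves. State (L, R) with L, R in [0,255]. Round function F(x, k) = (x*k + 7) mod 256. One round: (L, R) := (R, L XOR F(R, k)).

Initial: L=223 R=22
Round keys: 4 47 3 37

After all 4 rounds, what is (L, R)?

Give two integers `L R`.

Answer: 58 248

Derivation:
Round 1 (k=4): L=22 R=128
Round 2 (k=47): L=128 R=145
Round 3 (k=3): L=145 R=58
Round 4 (k=37): L=58 R=248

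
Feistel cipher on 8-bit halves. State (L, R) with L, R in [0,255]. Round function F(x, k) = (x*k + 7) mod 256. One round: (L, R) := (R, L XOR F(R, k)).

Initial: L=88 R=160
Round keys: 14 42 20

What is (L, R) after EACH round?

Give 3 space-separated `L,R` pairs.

Round 1 (k=14): L=160 R=159
Round 2 (k=42): L=159 R=189
Round 3 (k=20): L=189 R=84

Answer: 160,159 159,189 189,84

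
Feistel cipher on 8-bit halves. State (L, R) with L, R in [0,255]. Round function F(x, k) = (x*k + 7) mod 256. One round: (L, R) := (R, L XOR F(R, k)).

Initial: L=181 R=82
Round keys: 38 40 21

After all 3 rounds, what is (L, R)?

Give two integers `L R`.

Round 1 (k=38): L=82 R=134
Round 2 (k=40): L=134 R=165
Round 3 (k=21): L=165 R=22

Answer: 165 22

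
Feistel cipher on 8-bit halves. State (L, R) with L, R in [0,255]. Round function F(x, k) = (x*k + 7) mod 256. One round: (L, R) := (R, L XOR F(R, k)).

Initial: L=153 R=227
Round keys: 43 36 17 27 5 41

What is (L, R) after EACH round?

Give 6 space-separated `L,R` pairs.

Round 1 (k=43): L=227 R=177
Round 2 (k=36): L=177 R=8
Round 3 (k=17): L=8 R=62
Round 4 (k=27): L=62 R=153
Round 5 (k=5): L=153 R=58
Round 6 (k=41): L=58 R=200

Answer: 227,177 177,8 8,62 62,153 153,58 58,200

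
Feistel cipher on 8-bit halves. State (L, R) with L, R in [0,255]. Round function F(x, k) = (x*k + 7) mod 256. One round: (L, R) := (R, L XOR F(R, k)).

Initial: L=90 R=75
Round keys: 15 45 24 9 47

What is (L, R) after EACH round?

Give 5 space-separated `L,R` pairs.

Answer: 75,54 54,206 206,97 97,190 190,136

Derivation:
Round 1 (k=15): L=75 R=54
Round 2 (k=45): L=54 R=206
Round 3 (k=24): L=206 R=97
Round 4 (k=9): L=97 R=190
Round 5 (k=47): L=190 R=136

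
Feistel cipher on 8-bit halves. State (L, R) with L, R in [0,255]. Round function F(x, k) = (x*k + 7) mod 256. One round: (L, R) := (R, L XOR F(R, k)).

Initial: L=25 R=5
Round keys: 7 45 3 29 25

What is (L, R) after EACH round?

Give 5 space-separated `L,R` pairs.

Round 1 (k=7): L=5 R=51
Round 2 (k=45): L=51 R=251
Round 3 (k=3): L=251 R=203
Round 4 (k=29): L=203 R=253
Round 5 (k=25): L=253 R=119

Answer: 5,51 51,251 251,203 203,253 253,119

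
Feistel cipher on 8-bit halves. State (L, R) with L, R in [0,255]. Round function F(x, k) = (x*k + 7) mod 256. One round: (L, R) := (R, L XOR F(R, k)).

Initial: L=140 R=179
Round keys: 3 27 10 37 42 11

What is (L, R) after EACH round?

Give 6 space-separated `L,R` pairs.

Answer: 179,172 172,152 152,91 91,182 182,184 184,89

Derivation:
Round 1 (k=3): L=179 R=172
Round 2 (k=27): L=172 R=152
Round 3 (k=10): L=152 R=91
Round 4 (k=37): L=91 R=182
Round 5 (k=42): L=182 R=184
Round 6 (k=11): L=184 R=89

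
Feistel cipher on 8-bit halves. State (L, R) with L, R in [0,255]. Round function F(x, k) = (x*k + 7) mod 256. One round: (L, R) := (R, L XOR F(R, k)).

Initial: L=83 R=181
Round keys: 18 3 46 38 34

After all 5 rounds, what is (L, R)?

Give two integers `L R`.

Answer: 13 36

Derivation:
Round 1 (k=18): L=181 R=146
Round 2 (k=3): L=146 R=8
Round 3 (k=46): L=8 R=229
Round 4 (k=38): L=229 R=13
Round 5 (k=34): L=13 R=36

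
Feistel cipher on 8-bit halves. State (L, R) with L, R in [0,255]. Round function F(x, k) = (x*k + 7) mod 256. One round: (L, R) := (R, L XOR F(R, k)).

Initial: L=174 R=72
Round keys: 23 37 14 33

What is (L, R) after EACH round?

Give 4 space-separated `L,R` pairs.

Answer: 72,209 209,116 116,142 142,33

Derivation:
Round 1 (k=23): L=72 R=209
Round 2 (k=37): L=209 R=116
Round 3 (k=14): L=116 R=142
Round 4 (k=33): L=142 R=33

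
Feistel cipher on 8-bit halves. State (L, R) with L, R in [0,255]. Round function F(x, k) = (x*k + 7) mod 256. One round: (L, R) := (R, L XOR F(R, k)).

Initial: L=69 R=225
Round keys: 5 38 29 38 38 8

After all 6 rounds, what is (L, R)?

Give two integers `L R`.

Round 1 (k=5): L=225 R=41
Round 2 (k=38): L=41 R=252
Round 3 (k=29): L=252 R=186
Round 4 (k=38): L=186 R=95
Round 5 (k=38): L=95 R=155
Round 6 (k=8): L=155 R=128

Answer: 155 128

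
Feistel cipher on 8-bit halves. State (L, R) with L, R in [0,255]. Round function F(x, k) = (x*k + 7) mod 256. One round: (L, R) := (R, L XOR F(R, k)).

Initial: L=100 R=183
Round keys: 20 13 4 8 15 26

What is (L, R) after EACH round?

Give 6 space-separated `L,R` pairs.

Answer: 183,55 55,101 101,172 172,2 2,137 137,243

Derivation:
Round 1 (k=20): L=183 R=55
Round 2 (k=13): L=55 R=101
Round 3 (k=4): L=101 R=172
Round 4 (k=8): L=172 R=2
Round 5 (k=15): L=2 R=137
Round 6 (k=26): L=137 R=243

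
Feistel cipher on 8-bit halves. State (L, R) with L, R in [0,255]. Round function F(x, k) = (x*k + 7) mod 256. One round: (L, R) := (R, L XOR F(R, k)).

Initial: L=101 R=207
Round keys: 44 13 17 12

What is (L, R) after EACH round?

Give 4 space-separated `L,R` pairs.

Answer: 207,254 254,34 34,183 183,185

Derivation:
Round 1 (k=44): L=207 R=254
Round 2 (k=13): L=254 R=34
Round 3 (k=17): L=34 R=183
Round 4 (k=12): L=183 R=185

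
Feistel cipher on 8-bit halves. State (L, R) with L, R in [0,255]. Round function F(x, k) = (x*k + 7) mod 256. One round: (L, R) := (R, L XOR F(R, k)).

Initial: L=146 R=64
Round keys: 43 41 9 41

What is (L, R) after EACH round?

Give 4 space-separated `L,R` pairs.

Round 1 (k=43): L=64 R=85
Round 2 (k=41): L=85 R=228
Round 3 (k=9): L=228 R=94
Round 4 (k=41): L=94 R=241

Answer: 64,85 85,228 228,94 94,241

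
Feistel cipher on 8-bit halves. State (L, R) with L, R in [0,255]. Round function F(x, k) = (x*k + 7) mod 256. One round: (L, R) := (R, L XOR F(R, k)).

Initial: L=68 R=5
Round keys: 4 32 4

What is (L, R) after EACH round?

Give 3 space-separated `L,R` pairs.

Answer: 5,95 95,226 226,208

Derivation:
Round 1 (k=4): L=5 R=95
Round 2 (k=32): L=95 R=226
Round 3 (k=4): L=226 R=208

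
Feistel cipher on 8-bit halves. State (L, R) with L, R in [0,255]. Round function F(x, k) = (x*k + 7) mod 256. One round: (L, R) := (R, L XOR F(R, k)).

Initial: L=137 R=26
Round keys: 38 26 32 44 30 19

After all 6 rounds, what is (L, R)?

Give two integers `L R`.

Round 1 (k=38): L=26 R=106
Round 2 (k=26): L=106 R=209
Round 3 (k=32): L=209 R=77
Round 4 (k=44): L=77 R=146
Round 5 (k=30): L=146 R=110
Round 6 (k=19): L=110 R=163

Answer: 110 163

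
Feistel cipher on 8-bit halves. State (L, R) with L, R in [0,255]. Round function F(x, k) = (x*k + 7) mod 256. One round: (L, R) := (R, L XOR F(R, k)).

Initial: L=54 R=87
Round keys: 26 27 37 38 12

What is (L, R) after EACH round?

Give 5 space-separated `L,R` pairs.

Round 1 (k=26): L=87 R=235
Round 2 (k=27): L=235 R=135
Round 3 (k=37): L=135 R=97
Round 4 (k=38): L=97 R=234
Round 5 (k=12): L=234 R=158

Answer: 87,235 235,135 135,97 97,234 234,158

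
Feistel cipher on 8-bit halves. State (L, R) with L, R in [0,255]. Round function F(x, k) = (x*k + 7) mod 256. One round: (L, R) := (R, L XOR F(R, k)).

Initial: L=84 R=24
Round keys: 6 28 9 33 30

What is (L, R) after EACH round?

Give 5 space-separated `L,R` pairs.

Round 1 (k=6): L=24 R=195
Round 2 (k=28): L=195 R=67
Round 3 (k=9): L=67 R=161
Round 4 (k=33): L=161 R=139
Round 5 (k=30): L=139 R=240

Answer: 24,195 195,67 67,161 161,139 139,240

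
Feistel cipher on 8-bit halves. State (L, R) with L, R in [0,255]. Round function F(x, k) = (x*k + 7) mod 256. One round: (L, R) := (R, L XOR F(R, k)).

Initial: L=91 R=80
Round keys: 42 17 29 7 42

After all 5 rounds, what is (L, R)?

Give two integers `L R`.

Round 1 (k=42): L=80 R=124
Round 2 (k=17): L=124 R=19
Round 3 (k=29): L=19 R=82
Round 4 (k=7): L=82 R=86
Round 5 (k=42): L=86 R=113

Answer: 86 113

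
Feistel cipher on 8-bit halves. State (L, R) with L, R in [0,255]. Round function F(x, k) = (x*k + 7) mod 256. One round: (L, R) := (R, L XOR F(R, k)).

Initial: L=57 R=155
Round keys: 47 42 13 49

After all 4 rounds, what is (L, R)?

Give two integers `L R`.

Round 1 (k=47): L=155 R=69
Round 2 (k=42): L=69 R=194
Round 3 (k=13): L=194 R=164
Round 4 (k=49): L=164 R=169

Answer: 164 169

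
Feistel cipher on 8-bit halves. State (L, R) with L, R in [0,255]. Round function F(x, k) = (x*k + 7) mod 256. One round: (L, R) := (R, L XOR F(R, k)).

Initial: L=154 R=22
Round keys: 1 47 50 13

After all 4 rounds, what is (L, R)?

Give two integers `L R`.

Answer: 52 109

Derivation:
Round 1 (k=1): L=22 R=135
Round 2 (k=47): L=135 R=198
Round 3 (k=50): L=198 R=52
Round 4 (k=13): L=52 R=109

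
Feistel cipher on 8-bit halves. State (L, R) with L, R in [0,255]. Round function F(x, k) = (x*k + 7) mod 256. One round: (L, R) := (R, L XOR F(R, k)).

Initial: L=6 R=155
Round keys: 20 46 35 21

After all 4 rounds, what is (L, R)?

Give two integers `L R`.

Answer: 76 117

Derivation:
Round 1 (k=20): L=155 R=37
Round 2 (k=46): L=37 R=54
Round 3 (k=35): L=54 R=76
Round 4 (k=21): L=76 R=117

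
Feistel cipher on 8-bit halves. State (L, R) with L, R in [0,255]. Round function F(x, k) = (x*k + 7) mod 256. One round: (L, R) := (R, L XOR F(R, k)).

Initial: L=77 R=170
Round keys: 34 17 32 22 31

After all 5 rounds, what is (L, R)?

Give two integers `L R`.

Round 1 (k=34): L=170 R=214
Round 2 (k=17): L=214 R=151
Round 3 (k=32): L=151 R=49
Round 4 (k=22): L=49 R=170
Round 5 (k=31): L=170 R=172

Answer: 170 172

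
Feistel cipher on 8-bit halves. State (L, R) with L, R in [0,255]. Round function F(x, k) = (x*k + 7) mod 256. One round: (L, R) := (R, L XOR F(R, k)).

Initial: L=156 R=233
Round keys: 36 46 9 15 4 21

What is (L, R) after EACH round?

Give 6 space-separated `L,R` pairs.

Answer: 233,87 87,64 64,16 16,183 183,243 243,65

Derivation:
Round 1 (k=36): L=233 R=87
Round 2 (k=46): L=87 R=64
Round 3 (k=9): L=64 R=16
Round 4 (k=15): L=16 R=183
Round 5 (k=4): L=183 R=243
Round 6 (k=21): L=243 R=65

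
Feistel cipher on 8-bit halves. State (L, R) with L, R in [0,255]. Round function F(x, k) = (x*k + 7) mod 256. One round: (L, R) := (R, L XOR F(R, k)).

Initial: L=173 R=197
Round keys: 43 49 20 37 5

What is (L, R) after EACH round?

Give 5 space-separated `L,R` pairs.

Round 1 (k=43): L=197 R=179
Round 2 (k=49): L=179 R=143
Round 3 (k=20): L=143 R=128
Round 4 (k=37): L=128 R=8
Round 5 (k=5): L=8 R=175

Answer: 197,179 179,143 143,128 128,8 8,175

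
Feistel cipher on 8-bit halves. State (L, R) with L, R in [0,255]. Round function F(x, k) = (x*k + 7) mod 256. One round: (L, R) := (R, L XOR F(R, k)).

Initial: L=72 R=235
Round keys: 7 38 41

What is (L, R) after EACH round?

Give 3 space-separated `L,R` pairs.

Answer: 235,60 60,4 4,151

Derivation:
Round 1 (k=7): L=235 R=60
Round 2 (k=38): L=60 R=4
Round 3 (k=41): L=4 R=151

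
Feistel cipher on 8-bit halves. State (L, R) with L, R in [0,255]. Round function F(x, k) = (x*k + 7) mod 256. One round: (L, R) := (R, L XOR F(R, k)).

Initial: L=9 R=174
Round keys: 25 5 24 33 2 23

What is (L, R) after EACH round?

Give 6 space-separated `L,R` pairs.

Round 1 (k=25): L=174 R=12
Round 2 (k=5): L=12 R=237
Round 3 (k=24): L=237 R=51
Round 4 (k=33): L=51 R=119
Round 5 (k=2): L=119 R=198
Round 6 (k=23): L=198 R=166

Answer: 174,12 12,237 237,51 51,119 119,198 198,166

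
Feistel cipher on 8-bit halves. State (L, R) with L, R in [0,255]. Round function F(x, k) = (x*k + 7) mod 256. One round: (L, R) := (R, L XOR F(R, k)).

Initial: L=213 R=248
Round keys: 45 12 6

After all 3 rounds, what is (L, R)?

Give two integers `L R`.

Answer: 135 123

Derivation:
Round 1 (k=45): L=248 R=74
Round 2 (k=12): L=74 R=135
Round 3 (k=6): L=135 R=123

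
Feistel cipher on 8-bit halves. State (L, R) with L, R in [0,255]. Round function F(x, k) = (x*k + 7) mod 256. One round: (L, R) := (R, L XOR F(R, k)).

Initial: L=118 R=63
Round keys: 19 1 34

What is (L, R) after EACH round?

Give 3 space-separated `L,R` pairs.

Round 1 (k=19): L=63 R=194
Round 2 (k=1): L=194 R=246
Round 3 (k=34): L=246 R=113

Answer: 63,194 194,246 246,113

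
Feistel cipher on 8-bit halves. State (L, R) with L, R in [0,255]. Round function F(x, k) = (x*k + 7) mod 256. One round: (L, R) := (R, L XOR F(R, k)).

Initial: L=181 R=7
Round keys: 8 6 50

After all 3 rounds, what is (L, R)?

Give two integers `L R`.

Answer: 68 197

Derivation:
Round 1 (k=8): L=7 R=138
Round 2 (k=6): L=138 R=68
Round 3 (k=50): L=68 R=197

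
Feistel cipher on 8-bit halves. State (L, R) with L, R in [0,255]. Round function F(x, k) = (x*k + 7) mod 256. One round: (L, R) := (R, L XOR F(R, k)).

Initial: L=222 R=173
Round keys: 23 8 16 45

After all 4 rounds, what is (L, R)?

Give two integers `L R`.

Round 1 (k=23): L=173 R=76
Round 2 (k=8): L=76 R=202
Round 3 (k=16): L=202 R=235
Round 4 (k=45): L=235 R=156

Answer: 235 156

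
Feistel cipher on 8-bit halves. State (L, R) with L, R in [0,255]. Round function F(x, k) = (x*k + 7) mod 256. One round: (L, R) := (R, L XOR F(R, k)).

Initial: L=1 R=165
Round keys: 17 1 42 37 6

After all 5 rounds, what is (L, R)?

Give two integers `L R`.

Answer: 226 223

Derivation:
Round 1 (k=17): L=165 R=253
Round 2 (k=1): L=253 R=161
Round 3 (k=42): L=161 R=140
Round 4 (k=37): L=140 R=226
Round 5 (k=6): L=226 R=223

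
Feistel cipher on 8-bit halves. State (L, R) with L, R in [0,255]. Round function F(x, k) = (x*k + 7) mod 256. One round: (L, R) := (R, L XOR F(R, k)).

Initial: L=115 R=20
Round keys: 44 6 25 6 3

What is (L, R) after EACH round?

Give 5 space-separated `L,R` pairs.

Round 1 (k=44): L=20 R=4
Round 2 (k=6): L=4 R=11
Round 3 (k=25): L=11 R=30
Round 4 (k=6): L=30 R=176
Round 5 (k=3): L=176 R=9

Answer: 20,4 4,11 11,30 30,176 176,9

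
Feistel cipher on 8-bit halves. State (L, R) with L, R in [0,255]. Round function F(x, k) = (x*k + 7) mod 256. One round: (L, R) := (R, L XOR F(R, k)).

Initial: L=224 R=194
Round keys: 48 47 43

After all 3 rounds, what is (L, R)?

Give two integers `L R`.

Answer: 18 138

Derivation:
Round 1 (k=48): L=194 R=135
Round 2 (k=47): L=135 R=18
Round 3 (k=43): L=18 R=138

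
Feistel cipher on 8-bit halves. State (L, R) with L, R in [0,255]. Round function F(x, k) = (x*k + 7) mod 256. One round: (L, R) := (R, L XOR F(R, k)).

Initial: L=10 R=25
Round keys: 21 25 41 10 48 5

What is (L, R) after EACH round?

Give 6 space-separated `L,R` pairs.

Answer: 25,30 30,236 236,205 205,229 229,58 58,204

Derivation:
Round 1 (k=21): L=25 R=30
Round 2 (k=25): L=30 R=236
Round 3 (k=41): L=236 R=205
Round 4 (k=10): L=205 R=229
Round 5 (k=48): L=229 R=58
Round 6 (k=5): L=58 R=204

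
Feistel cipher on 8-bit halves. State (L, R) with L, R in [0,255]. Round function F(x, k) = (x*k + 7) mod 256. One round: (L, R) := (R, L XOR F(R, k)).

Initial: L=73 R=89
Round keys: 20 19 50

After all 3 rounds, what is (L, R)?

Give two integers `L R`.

Round 1 (k=20): L=89 R=178
Round 2 (k=19): L=178 R=100
Round 3 (k=50): L=100 R=61

Answer: 100 61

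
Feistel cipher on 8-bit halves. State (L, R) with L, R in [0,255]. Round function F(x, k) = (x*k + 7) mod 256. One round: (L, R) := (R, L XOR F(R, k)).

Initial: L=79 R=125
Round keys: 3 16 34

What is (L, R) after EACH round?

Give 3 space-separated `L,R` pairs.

Answer: 125,49 49,106 106,42

Derivation:
Round 1 (k=3): L=125 R=49
Round 2 (k=16): L=49 R=106
Round 3 (k=34): L=106 R=42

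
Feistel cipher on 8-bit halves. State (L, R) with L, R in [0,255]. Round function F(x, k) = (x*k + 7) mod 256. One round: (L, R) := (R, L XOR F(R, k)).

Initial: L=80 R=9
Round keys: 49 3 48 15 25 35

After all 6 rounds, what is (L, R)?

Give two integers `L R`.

Answer: 226 19

Derivation:
Round 1 (k=49): L=9 R=144
Round 2 (k=3): L=144 R=190
Round 3 (k=48): L=190 R=55
Round 4 (k=15): L=55 R=254
Round 5 (k=25): L=254 R=226
Round 6 (k=35): L=226 R=19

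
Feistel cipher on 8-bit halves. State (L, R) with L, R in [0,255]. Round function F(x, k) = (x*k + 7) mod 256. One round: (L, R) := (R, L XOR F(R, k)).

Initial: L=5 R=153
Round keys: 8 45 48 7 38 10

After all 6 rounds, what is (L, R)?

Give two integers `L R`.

Answer: 190 193

Derivation:
Round 1 (k=8): L=153 R=202
Round 2 (k=45): L=202 R=16
Round 3 (k=48): L=16 R=205
Round 4 (k=7): L=205 R=178
Round 5 (k=38): L=178 R=190
Round 6 (k=10): L=190 R=193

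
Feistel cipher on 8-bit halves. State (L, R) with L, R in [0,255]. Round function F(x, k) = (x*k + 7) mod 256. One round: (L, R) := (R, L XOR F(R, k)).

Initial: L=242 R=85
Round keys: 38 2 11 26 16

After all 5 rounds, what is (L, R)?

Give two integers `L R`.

Answer: 135 135

Derivation:
Round 1 (k=38): L=85 R=87
Round 2 (k=2): L=87 R=224
Round 3 (k=11): L=224 R=240
Round 4 (k=26): L=240 R=135
Round 5 (k=16): L=135 R=135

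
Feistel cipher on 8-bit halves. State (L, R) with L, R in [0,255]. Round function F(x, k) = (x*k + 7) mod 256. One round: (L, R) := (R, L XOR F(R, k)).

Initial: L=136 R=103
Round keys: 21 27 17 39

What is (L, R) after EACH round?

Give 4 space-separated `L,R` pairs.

Answer: 103,242 242,234 234,99 99,246

Derivation:
Round 1 (k=21): L=103 R=242
Round 2 (k=27): L=242 R=234
Round 3 (k=17): L=234 R=99
Round 4 (k=39): L=99 R=246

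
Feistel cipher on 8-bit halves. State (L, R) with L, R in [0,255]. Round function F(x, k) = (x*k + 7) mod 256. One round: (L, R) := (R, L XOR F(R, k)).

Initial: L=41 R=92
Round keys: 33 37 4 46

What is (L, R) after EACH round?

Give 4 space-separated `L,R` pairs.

Answer: 92,202 202,101 101,81 81,240

Derivation:
Round 1 (k=33): L=92 R=202
Round 2 (k=37): L=202 R=101
Round 3 (k=4): L=101 R=81
Round 4 (k=46): L=81 R=240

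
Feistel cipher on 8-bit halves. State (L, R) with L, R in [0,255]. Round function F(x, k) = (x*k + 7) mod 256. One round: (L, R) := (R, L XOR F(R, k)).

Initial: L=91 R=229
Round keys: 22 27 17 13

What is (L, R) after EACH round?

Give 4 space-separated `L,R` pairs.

Round 1 (k=22): L=229 R=238
Round 2 (k=27): L=238 R=196
Round 3 (k=17): L=196 R=229
Round 4 (k=13): L=229 R=108

Answer: 229,238 238,196 196,229 229,108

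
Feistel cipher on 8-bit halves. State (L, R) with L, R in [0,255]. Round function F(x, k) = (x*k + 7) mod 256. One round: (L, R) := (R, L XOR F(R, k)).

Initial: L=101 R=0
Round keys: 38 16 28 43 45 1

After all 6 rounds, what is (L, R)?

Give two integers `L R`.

Round 1 (k=38): L=0 R=98
Round 2 (k=16): L=98 R=39
Round 3 (k=28): L=39 R=41
Round 4 (k=43): L=41 R=205
Round 5 (k=45): L=205 R=57
Round 6 (k=1): L=57 R=141

Answer: 57 141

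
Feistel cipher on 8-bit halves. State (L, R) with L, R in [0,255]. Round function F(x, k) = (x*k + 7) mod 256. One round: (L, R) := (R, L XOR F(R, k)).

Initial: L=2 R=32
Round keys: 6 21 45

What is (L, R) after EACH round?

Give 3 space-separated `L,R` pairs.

Answer: 32,197 197,16 16,18

Derivation:
Round 1 (k=6): L=32 R=197
Round 2 (k=21): L=197 R=16
Round 3 (k=45): L=16 R=18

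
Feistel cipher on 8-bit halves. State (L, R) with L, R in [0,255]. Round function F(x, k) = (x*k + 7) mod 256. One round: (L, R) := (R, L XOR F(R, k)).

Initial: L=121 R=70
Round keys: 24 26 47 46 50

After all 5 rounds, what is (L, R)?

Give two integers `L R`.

Round 1 (k=24): L=70 R=238
Round 2 (k=26): L=238 R=117
Round 3 (k=47): L=117 R=108
Round 4 (k=46): L=108 R=26
Round 5 (k=50): L=26 R=119

Answer: 26 119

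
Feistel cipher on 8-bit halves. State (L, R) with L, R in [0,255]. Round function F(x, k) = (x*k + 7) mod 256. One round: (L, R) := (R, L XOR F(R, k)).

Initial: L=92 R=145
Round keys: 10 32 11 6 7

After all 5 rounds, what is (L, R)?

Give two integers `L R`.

Answer: 9 242

Derivation:
Round 1 (k=10): L=145 R=237
Round 2 (k=32): L=237 R=54
Round 3 (k=11): L=54 R=180
Round 4 (k=6): L=180 R=9
Round 5 (k=7): L=9 R=242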